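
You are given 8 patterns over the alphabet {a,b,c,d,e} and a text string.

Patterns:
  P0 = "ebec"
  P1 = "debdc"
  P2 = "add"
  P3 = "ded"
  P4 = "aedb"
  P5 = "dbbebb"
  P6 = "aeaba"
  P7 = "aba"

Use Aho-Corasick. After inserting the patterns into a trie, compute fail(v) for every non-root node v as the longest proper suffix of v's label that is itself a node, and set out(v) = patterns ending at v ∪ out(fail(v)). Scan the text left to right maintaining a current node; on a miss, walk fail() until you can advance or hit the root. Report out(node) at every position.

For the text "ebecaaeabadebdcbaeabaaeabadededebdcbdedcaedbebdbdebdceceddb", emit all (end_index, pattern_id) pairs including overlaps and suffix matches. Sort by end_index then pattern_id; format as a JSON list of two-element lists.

Construct AC machine:
Trie (insert patterns):
  0='ε' goto a→10 d→5 e→1
  1='e' goto b→2
  2='eb' goto e→3
  3='ebe' goto c→4
  4='ebec' goto ·  [P0 ends]
  5='d' goto b→17 e→6
  6='de' goto b→7 d→13
  7='deb' goto d→8
  8='debd' goto c→9
  9='debdc' goto ·  [P1 ends]
  10='a' goto b→25 d→11 e→14
  11='ad' goto d→12
  12='add' goto ·  [P2 ends]
  13='ded' goto ·  [P3 ends]
  14='ae' goto a→22 d→15
  15='aed' goto b→16
  16='aedb' goto ·  [P4 ends]
  17='db' goto b→18
  18='dbb' goto e→19
  19='dbbe' goto b→20
  20='dbbeb' goto b→21
  21='dbbebb' goto ·  [P5 ends]
  22='aea' goto b→23
  23='aeab' goto a→24
  24='aeaba' goto ·  [P6 ends]
  25='ab' goto a→26
  26='aba' goto ·  [P7 ends]

BFS fail/out derivation:
  n1('e'): parent n0 fail=0; on 'e' 0 → fail=0;  out ∅∪∅=∅
  n5('d'): parent n0 fail=0; on 'd' 0 → fail=0;  out ∅∪∅=∅
  n10('a'): parent n0 fail=0; on 'a' 0 → fail=0;  out ∅∪∅=∅
  n2('eb'): parent n1 fail=0; on 'b' 0 → fail=0;  out ∅∪∅=∅
  n6('de'): parent n5 fail=0; on 'e' 0 → fail=1;  out ∅∪∅=∅
  n11('ad'): parent n10 fail=0; on 'd' 0 → fail=5;  out ∅∪∅=∅
  n14('ae'): parent n10 fail=0; on 'e' 0 → fail=1;  out ∅∪∅=∅
  n17('db'): parent n5 fail=0; on 'b' 0 → fail=0;  out ∅∪∅=∅
  n25('ab'): parent n10 fail=0; on 'b' 0 → fail=0;  out ∅∪∅=∅
  n3('ebe'): parent n2 fail=0; on 'e' 0 → fail=1;  out ∅∪∅=∅
  n7('deb'): parent n6 fail=1; on 'b' 1 → fail=2;  out ∅∪∅=∅
  n12('add'): parent n11 fail=5; on 'd' 5→0 → fail=5;  out {2}∪∅={2}
  n13('ded'): parent n6 fail=1; on 'd' 1→0 → fail=5;  out {3}∪∅={3}
  n15('aed'): parent n14 fail=1; on 'd' 1→0 → fail=5;  out ∅∪∅=∅
  n18('dbb'): parent n17 fail=0; on 'b' 0 → fail=0;  out ∅∪∅=∅
  n22('aea'): parent n14 fail=1; on 'a' 1→0 → fail=10;  out ∅∪∅=∅
  n26('aba'): parent n25 fail=0; on 'a' 0 → fail=10;  out {7}∪∅={7}
  n4('ebec'): parent n3 fail=1; on 'c' 1→0 → fail=0;  out {0}∪∅={0}
  n8('debd'): parent n7 fail=2; on 'd' 2→0 → fail=5;  out ∅∪∅=∅
  n16('aedb'): parent n15 fail=5; on 'b' 5 → fail=17;  out {4}∪∅={4}
  n19('dbbe'): parent n18 fail=0; on 'e' 0 → fail=1;  out ∅∪∅=∅
  n23('aeab'): parent n22 fail=10; on 'b' 10 → fail=25;  out ∅∪∅=∅
  n9('debdc'): parent n8 fail=5; on 'c' 5→0 → fail=0;  out {1}∪∅={1}
  n20('dbbeb'): parent n19 fail=1; on 'b' 1 → fail=2;  out ∅∪∅=∅
  n24('aeaba'): parent n23 fail=25; on 'a' 25 → fail=26;  out {6}∪{7}={6,7}
  n21('dbbebb'): parent n20 fail=2; on 'b' 2→0 → fail=0;  out {5}∪∅={5}

Run:
i=0 'e': node 0→1
i=1 'b': node 1→2
i=2 'e': node 2→3
i=3 'c': node 3→4  → match P0@[0:3]
i=4 'a': node 4→10 (via fail)
i=5 'a': node 10→10 (via fail)
i=6 'e': node 10→14
i=7 'a': node 14→22
i=8 'b': node 22→23
i=9 'a': node 23→24  → match P6@[5:9],P7@[7:9]
i=10 'd': node 24→11 (via fail)
i=11 'e': node 11→6 (via fail)
i=12 'b': node 6→7
i=13 'd': node 7→8
i=14 'c': node 8→9  → match P1@[10:14]
i=15 'b': node 9→0 (via fail)
i=16 'a': node 0→10
i=17 'e': node 10→14
i=18 'a': node 14→22
i=19 'b': node 22→23
i=20 'a': node 23→24  → match P6@[16:20],P7@[18:20]
i=21 'a': node 24→10 (via fail)
i=22 'e': node 10→14
i=23 'a': node 14→22
i=24 'b': node 22→23
i=25 'a': node 23→24  → match P6@[21:25],P7@[23:25]
i=26 'd': node 24→11 (via fail)
i=27 'e': node 11→6 (via fail)
i=28 'd': node 6→13  → match P3@[26:28]
i=29 'e': node 13→6 (via fail)
i=30 'd': node 6→13  → match P3@[28:30]
i=31 'e': node 13→6 (via fail)
i=32 'b': node 6→7
i=33 'd': node 7→8
i=34 'c': node 8→9  → match P1@[30:34]
i=35 'b': node 9→0 (via fail)
i=36 'd': node 0→5
i=37 'e': node 5→6
i=38 'd': node 6→13  → match P3@[36:38]
i=39 'c': node 13→0 (via fail)
i=40 'a': node 0→10
i=41 'e': node 10→14
i=42 'd': node 14→15
i=43 'b': node 15→16  → match P4@[40:43]
i=44 'e': node 16→1 (via fail)
i=45 'b': node 1→2
i=46 'd': node 2→5 (via fail)
i=47 'b': node 5→17
i=48 'd': node 17→5 (via fail)
i=49 'e': node 5→6
i=50 'b': node 6→7
i=51 'd': node 7→8
i=52 'c': node 8→9  → match P1@[48:52]
i=53 'e': node 9→1 (via fail)
i=54 'c': node 1→0 (via fail)
i=55 'e': node 0→1
i=56 'd': node 1→5 (via fail)
i=57 'd': node 5→5 (via fail)
i=58 'b': node 5→17

Matches: [[3,0],[9,6],[9,7],[14,1],[20,6],[20,7],[25,6],[25,7],[28,3],[30,3],[34,1],[38,3],[43,4],[52,1]]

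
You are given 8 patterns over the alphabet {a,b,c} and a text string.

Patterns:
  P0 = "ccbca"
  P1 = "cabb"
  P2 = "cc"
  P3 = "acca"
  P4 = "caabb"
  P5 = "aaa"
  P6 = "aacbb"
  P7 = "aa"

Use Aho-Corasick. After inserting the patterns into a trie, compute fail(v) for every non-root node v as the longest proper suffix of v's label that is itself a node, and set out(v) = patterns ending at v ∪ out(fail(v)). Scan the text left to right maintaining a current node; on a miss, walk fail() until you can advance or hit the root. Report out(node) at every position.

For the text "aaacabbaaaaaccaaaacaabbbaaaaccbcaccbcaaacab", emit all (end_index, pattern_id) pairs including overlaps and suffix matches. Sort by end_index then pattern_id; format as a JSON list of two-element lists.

Build automaton:
Trie (insert patterns):
  0='ε' goto a→9 c→1
  1='c' goto a→6 c→2
  2='cc' goto b→3  [P2 ends]
  3='ccb' goto c→4
  4='ccbc' goto a→5
  5='ccbca' goto ·  [P0 ends]
  6='ca' goto a→13 b→7
  7='cab' goto b→8
  8='cabb' goto ·  [P1 ends]
  9='a' goto a→16 c→10
  10='ac' goto c→11
  11='acc' goto a→12
  12='acca' goto ·  [P3 ends]
  13='caa' goto b→14
  14='caab' goto b→15
  15='caabb' goto ·  [P4 ends]
  16='aa' goto a→17 c→18  [P7 ends]
  17='aaa' goto ·  [P5 ends]
  18='aac' goto b→19
  19='aacb' goto b→20
  20='aacbb' goto ·  [P6 ends]

Failure links (BFS by depth):
  n1('c'): parent n0 fail=0; on 'c' 0 → fail=0;  out ∅∪∅=∅
  n9('a'): parent n0 fail=0; on 'a' 0 → fail=0;  out ∅∪∅=∅
  n2('cc'): parent n1 fail=0; on 'c' 0 → fail=1;  out {2}∪∅={2}
  n6('ca'): parent n1 fail=0; on 'a' 0 → fail=9;  out ∅∪∅=∅
  n10('ac'): parent n9 fail=0; on 'c' 0 → fail=1;  out ∅∪∅=∅
  n16('aa'): parent n9 fail=0; on 'a' 0 → fail=9;  out {7}∪∅={7}
  n3('ccb'): parent n2 fail=1; on 'b' 1→0 → fail=0;  out ∅∪∅=∅
  n7('cab'): parent n6 fail=9; on 'b' 9→0 → fail=0;  out ∅∪∅=∅
  n11('acc'): parent n10 fail=1; on 'c' 1 → fail=2;  out ∅∪{2}={2}
  n13('caa'): parent n6 fail=9; on 'a' 9 → fail=16;  out ∅∪{7}={7}
  n17('aaa'): parent n16 fail=9; on 'a' 9 → fail=16;  out {5}∪{7}={5,7}
  n18('aac'): parent n16 fail=9; on 'c' 9 → fail=10;  out ∅∪∅=∅
  n4('ccbc'): parent n3 fail=0; on 'c' 0 → fail=1;  out ∅∪∅=∅
  n8('cabb'): parent n7 fail=0; on 'b' 0 → fail=0;  out {1}∪∅={1}
  n12('acca'): parent n11 fail=2; on 'a' 2→1 → fail=6;  out {3}∪∅={3}
  n14('caab'): parent n13 fail=16; on 'b' 16→9→0 → fail=0;  out ∅∪∅=∅
  n19('aacb'): parent n18 fail=10; on 'b' 10→1→0 → fail=0;  out ∅∪∅=∅
  n5('ccbca'): parent n4 fail=1; on 'a' 1 → fail=6;  out {0}∪∅={0}
  n15('caabb'): parent n14 fail=0; on 'b' 0 → fail=0;  out {4}∪∅={4}
  n20('aacbb'): parent n19 fail=0; on 'b' 0 → fail=0;  out {6}∪∅={6}

Scan:
pos 0 'a': at 9
pos 1 'a': at 16  → match P7@[0:1]
pos 2 'a': at 17  → match P5@[0:2],P7@[1:2]
pos 3 'c': at 18 (fail-walked)
pos 4 'a': at 6 (fail-walked)
pos 5 'b': at 7
pos 6 'b': at 8  → match P1@[3:6]
pos 7 'a': at 9 (fail-walked)
pos 8 'a': at 16  → match P7@[7:8]
pos 9 'a': at 17  → match P5@[7:9],P7@[8:9]
pos 10 'a': at 17 (fail-walked)  → match P5@[8:10],P7@[9:10]
pos 11 'a': at 17 (fail-walked)  → match P5@[9:11],P7@[10:11]
pos 12 'c': at 18 (fail-walked)
pos 13 'c': at 11 (fail-walked)  → match P2@[12:13]
pos 14 'a': at 12  → match P3@[11:14]
pos 15 'a': at 13 (fail-walked)  → match P7@[14:15]
pos 16 'a': at 17 (fail-walked)  → match P5@[14:16],P7@[15:16]
pos 17 'a': at 17 (fail-walked)  → match P5@[15:17],P7@[16:17]
pos 18 'c': at 18 (fail-walked)
pos 19 'a': at 6 (fail-walked)
pos 20 'a': at 13  → match P7@[19:20]
pos 21 'b': at 14
pos 22 'b': at 15  → match P4@[18:22]
pos 23 'b': at 0 (fail-walked)
pos 24 'a': at 9
pos 25 'a': at 16  → match P7@[24:25]
pos 26 'a': at 17  → match P5@[24:26],P7@[25:26]
pos 27 'a': at 17 (fail-walked)  → match P5@[25:27],P7@[26:27]
pos 28 'c': at 18 (fail-walked)
pos 29 'c': at 11 (fail-walked)  → match P2@[28:29]
pos 30 'b': at 3 (fail-walked)
pos 31 'c': at 4
pos 32 'a': at 5  → match P0@[28:32]
pos 33 'c': at 10 (fail-walked)
pos 34 'c': at 11  → match P2@[33:34]
pos 35 'b': at 3 (fail-walked)
pos 36 'c': at 4
pos 37 'a': at 5  → match P0@[33:37]
pos 38 'a': at 13 (fail-walked)  → match P7@[37:38]
pos 39 'a': at 17 (fail-walked)  → match P5@[37:39],P7@[38:39]
pos 40 'c': at 18 (fail-walked)
pos 41 'a': at 6 (fail-walked)
pos 42 'b': at 7

All matches (sorted): [[1,7],[2,5],[2,7],[6,1],[8,7],[9,5],[9,7],[10,5],[10,7],[11,5],[11,7],[13,2],[14,3],[15,7],[16,5],[16,7],[17,5],[17,7],[20,7],[22,4],[25,7],[26,5],[26,7],[27,5],[27,7],[29,2],[32,0],[34,2],[37,0],[38,7],[39,5],[39,7]]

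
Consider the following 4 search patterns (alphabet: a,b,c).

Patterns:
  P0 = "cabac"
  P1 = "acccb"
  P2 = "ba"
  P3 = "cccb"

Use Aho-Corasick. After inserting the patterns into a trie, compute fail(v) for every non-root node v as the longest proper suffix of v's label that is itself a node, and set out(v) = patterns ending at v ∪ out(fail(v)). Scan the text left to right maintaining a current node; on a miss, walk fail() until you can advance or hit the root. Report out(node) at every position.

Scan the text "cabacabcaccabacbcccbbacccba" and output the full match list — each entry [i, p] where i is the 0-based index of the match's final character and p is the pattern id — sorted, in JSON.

Construct AC machine:
Trie (insert patterns):
  n0 'ε': a→6 b→11 c→1
  n1 'c': a→2 c→13
  n2 'ca': b→3
  n3 'cab': a→4
  n4 'caba': c→5
  n5 'cabac': ·  ←P0
  n6 'a': c→7
  n7 'ac': c→8
  n8 'acc': c→9
  n9 'accc': b→10
  n10 'acccb': ·  ←P1
  n11 'b': a→12
  n12 'ba': ·  ←P2
  n13 'cc': c→14
  n14 'ccc': b→15
  n15 'cccb': ·  ←P3

Failure links (BFS by depth):
  fail(1) 'c': from fail(0)=0 chase 'c': 0 ⇒ 0;  out=∅∪out(0)=∅
  fail(6) 'a': from fail(0)=0 chase 'a': 0 ⇒ 0;  out=∅∪out(0)=∅
  fail(11) 'b': from fail(0)=0 chase 'b': 0 ⇒ 0;  out=∅∪out(0)=∅
  fail(2) 'ca': from fail(1)=0 chase 'a': 0 ⇒ 6;  out=∅∪out(6)=∅
  fail(7) 'ac': from fail(6)=0 chase 'c': 0 ⇒ 1;  out=∅∪out(1)=∅
  fail(12) 'ba': from fail(11)=0 chase 'a': 0 ⇒ 6;  out={2}∪out(6)={2}
  fail(13) 'cc': from fail(1)=0 chase 'c': 0 ⇒ 1;  out=∅∪out(1)=∅
  fail(3) 'cab': from fail(2)=6 chase 'b': 6→0 ⇒ 11;  out=∅∪out(11)=∅
  fail(8) 'acc': from fail(7)=1 chase 'c': 1 ⇒ 13;  out=∅∪out(13)=∅
  fail(14) 'ccc': from fail(13)=1 chase 'c': 1 ⇒ 13;  out=∅∪out(13)=∅
  fail(4) 'caba': from fail(3)=11 chase 'a': 11 ⇒ 12;  out=∅∪out(12)={2}
  fail(9) 'accc': from fail(8)=13 chase 'c': 13 ⇒ 14;  out=∅∪out(14)=∅
  fail(15) 'cccb': from fail(14)=13 chase 'b': 13→1→0 ⇒ 11;  out={3}∪out(11)={3}
  fail(5) 'cabac': from fail(4)=12 chase 'c': 12→6 ⇒ 7;  out={0}∪out(7)={0}
  fail(10) 'acccb': from fail(9)=14 chase 'b': 14 ⇒ 15;  out={1}∪out(15)={1,3}

Scan:
[0] read 'c'  n0⇒n1
[1] read 'a'  n1⇒n2
[2] read 'b'  n2⇒n3
[3] read 'a'  n3⇒n4  → match P2@[2:3]
[4] read 'c'  n4⇒n5  → match P0@[0:4]
[5] read 'a'  n5⇒n2 (via fail)
[6] read 'b'  n2⇒n3
[7] read 'c'  n3⇒n1 (via fail)
[8] read 'a'  n1⇒n2
[9] read 'c'  n2⇒n7 (via fail)
[10] read 'c'  n7⇒n8
[11] read 'a'  n8⇒n2 (via fail)
[12] read 'b'  n2⇒n3
[13] read 'a'  n3⇒n4  → match P2@[12:13]
[14] read 'c'  n4⇒n5  → match P0@[10:14]
[15] read 'b'  n5⇒n11 (via fail)
[16] read 'c'  n11⇒n1 (via fail)
[17] read 'c'  n1⇒n13
[18] read 'c'  n13⇒n14
[19] read 'b'  n14⇒n15  → match P3@[16:19]
[20] read 'b'  n15⇒n11 (via fail)
[21] read 'a'  n11⇒n12  → match P2@[20:21]
[22] read 'c'  n12⇒n7 (via fail)
[23] read 'c'  n7⇒n8
[24] read 'c'  n8⇒n9
[25] read 'b'  n9⇒n10  → match P1@[21:25],P3@[22:25]
[26] read 'a'  n10⇒n12 (via fail)  → match P2@[25:26]

Result: [[3,2],[4,0],[13,2],[14,0],[19,3],[21,2],[25,1],[25,3],[26,2]]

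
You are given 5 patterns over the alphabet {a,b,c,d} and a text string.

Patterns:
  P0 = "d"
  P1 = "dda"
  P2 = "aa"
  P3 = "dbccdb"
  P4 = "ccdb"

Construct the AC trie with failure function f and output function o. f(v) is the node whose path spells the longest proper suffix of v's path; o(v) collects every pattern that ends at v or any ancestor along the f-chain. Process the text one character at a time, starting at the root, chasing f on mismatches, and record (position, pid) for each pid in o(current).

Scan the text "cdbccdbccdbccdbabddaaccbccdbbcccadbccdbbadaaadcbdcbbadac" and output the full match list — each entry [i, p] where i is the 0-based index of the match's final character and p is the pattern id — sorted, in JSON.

Build:
Trie (insert patterns):
  0='ε' goto a→4 c→11 d→1
  1='d' goto b→6 d→2  [P0 ends]
  2='dd' goto a→3
  3='dda' goto ·  [P1 ends]
  4='a' goto a→5
  5='aa' goto ·  [P2 ends]
  6='db' goto c→7
  7='dbc' goto c→8
  8='dbcc' goto d→9
  9='dbccd' goto b→10
  10='dbccdb' goto ·  [P3 ends]
  11='c' goto c→12
  12='cc' goto d→13
  13='ccd' goto b→14
  14='ccdb' goto ·  [P4 ends]

BFS fail/out derivation:
  fail(1) 'd': from fail(0)=0 chase 'd': 0 ⇒ 0;  out={0}∪out(0)={0}
  fail(4) 'a': from fail(0)=0 chase 'a': 0 ⇒ 0;  out=∅∪out(0)=∅
  fail(11) 'c': from fail(0)=0 chase 'c': 0 ⇒ 0;  out=∅∪out(0)=∅
  fail(2) 'dd': from fail(1)=0 chase 'd': 0 ⇒ 1;  out=∅∪out(1)={0}
  fail(5) 'aa': from fail(4)=0 chase 'a': 0 ⇒ 4;  out={2}∪out(4)={2}
  fail(6) 'db': from fail(1)=0 chase 'b': 0 ⇒ 0;  out=∅∪out(0)=∅
  fail(12) 'cc': from fail(11)=0 chase 'c': 0 ⇒ 11;  out=∅∪out(11)=∅
  fail(3) 'dda': from fail(2)=1 chase 'a': 1→0 ⇒ 4;  out={1}∪out(4)={1}
  fail(7) 'dbc': from fail(6)=0 chase 'c': 0 ⇒ 11;  out=∅∪out(11)=∅
  fail(13) 'ccd': from fail(12)=11 chase 'd': 11→0 ⇒ 1;  out=∅∪out(1)={0}
  fail(8) 'dbcc': from fail(7)=11 chase 'c': 11 ⇒ 12;  out=∅∪out(12)=∅
  fail(14) 'ccdb': from fail(13)=1 chase 'b': 1 ⇒ 6;  out={4}∪out(6)={4}
  fail(9) 'dbccd': from fail(8)=12 chase 'd': 12 ⇒ 13;  out=∅∪out(13)={0}
  fail(10) 'dbccdb': from fail(9)=13 chase 'b': 13 ⇒ 14;  out={3}∪out(14)={3,4}

Run:
[0] read 'c'  n0⇒n11
[1] read 'd'  n11⇒n1 ·f  → match P0@[1:1]
[2] read 'b'  n1⇒n6
[3] read 'c'  n6⇒n7
[4] read 'c'  n7⇒n8
[5] read 'd'  n8⇒n9  → match P0@[5:5]
[6] read 'b'  n9⇒n10  → match P3@[1:6],P4@[3:6]
[7] read 'c'  n10⇒n7 ·f
[8] read 'c'  n7⇒n8
[9] read 'd'  n8⇒n9  → match P0@[9:9]
[10] read 'b'  n9⇒n10  → match P3@[5:10],P4@[7:10]
[11] read 'c'  n10⇒n7 ·f
[12] read 'c'  n7⇒n8
[13] read 'd'  n8⇒n9  → match P0@[13:13]
[14] read 'b'  n9⇒n10  → match P3@[9:14],P4@[11:14]
[15] read 'a'  n10⇒n4 ·f
[16] read 'b'  n4⇒n0 ·f
[17] read 'd'  n0⇒n1  → match P0@[17:17]
[18] read 'd'  n1⇒n2  → match P0@[18:18]
[19] read 'a'  n2⇒n3  → match P1@[17:19]
[20] read 'a'  n3⇒n5 ·f  → match P2@[19:20]
[21] read 'c'  n5⇒n11 ·f
[22] read 'c'  n11⇒n12
[23] read 'b'  n12⇒n0 ·f
[24] read 'c'  n0⇒n11
[25] read 'c'  n11⇒n12
[26] read 'd'  n12⇒n13  → match P0@[26:26]
[27] read 'b'  n13⇒n14  → match P4@[24:27]
[28] read 'b'  n14⇒n0 ·f
[29] read 'c'  n0⇒n11
[30] read 'c'  n11⇒n12
[31] read 'c'  n12⇒n12 ·f
[32] read 'a'  n12⇒n4 ·f
[33] read 'd'  n4⇒n1 ·f  → match P0@[33:33]
[34] read 'b'  n1⇒n6
[35] read 'c'  n6⇒n7
[36] read 'c'  n7⇒n8
[37] read 'd'  n8⇒n9  → match P0@[37:37]
[38] read 'b'  n9⇒n10  → match P3@[33:38],P4@[35:38]
[39] read 'b'  n10⇒n0 ·f
[40] read 'a'  n0⇒n4
[41] read 'd'  n4⇒n1 ·f  → match P0@[41:41]
[42] read 'a'  n1⇒n4 ·f
[43] read 'a'  n4⇒n5  → match P2@[42:43]
[44] read 'a'  n5⇒n5 ·f  → match P2@[43:44]
[45] read 'd'  n5⇒n1 ·f  → match P0@[45:45]
[46] read 'c'  n1⇒n11 ·f
[47] read 'b'  n11⇒n0 ·f
[48] read 'd'  n0⇒n1  → match P0@[48:48]
[49] read 'c'  n1⇒n11 ·f
[50] read 'b'  n11⇒n0 ·f
[51] read 'b'  n0⇒n0
[52] read 'a'  n0⇒n4
[53] read 'd'  n4⇒n1 ·f  → match P0@[53:53]
[54] read 'a'  n1⇒n4 ·f
[55] read 'c'  n4⇒n11 ·f

Matches: [[1,0],[5,0],[6,3],[6,4],[9,0],[10,3],[10,4],[13,0],[14,3],[14,4],[17,0],[18,0],[19,1],[20,2],[26,0],[27,4],[33,0],[37,0],[38,3],[38,4],[41,0],[43,2],[44,2],[45,0],[48,0],[53,0]]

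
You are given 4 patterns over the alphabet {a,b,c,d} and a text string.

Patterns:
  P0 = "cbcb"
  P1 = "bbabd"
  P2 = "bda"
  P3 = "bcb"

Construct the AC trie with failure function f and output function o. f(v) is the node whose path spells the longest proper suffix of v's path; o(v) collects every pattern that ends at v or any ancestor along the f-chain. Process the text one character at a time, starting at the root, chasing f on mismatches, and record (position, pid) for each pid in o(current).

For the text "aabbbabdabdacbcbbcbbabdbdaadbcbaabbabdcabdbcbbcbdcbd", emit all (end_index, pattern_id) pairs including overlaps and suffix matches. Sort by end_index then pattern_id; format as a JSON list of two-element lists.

Construct AC machine:
Trie (insert patterns):
  0='ε' goto b→5 c→1
  1='c' goto b→2
  2='cb' goto c→3
  3='cbc' goto b→4
  4='cbcb' goto ·  ←P0
  5='b' goto b→6 c→12 d→10
  6='bb' goto a→7
  7='bba' goto b→8
  8='bbab' goto d→9
  9='bbabd' goto ·  ←P1
  10='bd' goto a→11
  11='bda' goto ·  ←P2
  12='bc' goto b→13
  13='bcb' goto ·  ←P3

Failure links (BFS by depth):
  fail(1) 'c': from fail(0)=0 chase 'c': 0 ⇒ 0;  out=∅∪out(0)=∅
  fail(5) 'b': from fail(0)=0 chase 'b': 0 ⇒ 0;  out=∅∪out(0)=∅
  fail(2) 'cb': from fail(1)=0 chase 'b': 0 ⇒ 5;  out=∅∪out(5)=∅
  fail(6) 'bb': from fail(5)=0 chase 'b': 0 ⇒ 5;  out=∅∪out(5)=∅
  fail(10) 'bd': from fail(5)=0 chase 'd': 0 ⇒ 0;  out=∅∪out(0)=∅
  fail(12) 'bc': from fail(5)=0 chase 'c': 0 ⇒ 1;  out=∅∪out(1)=∅
  fail(3) 'cbc': from fail(2)=5 chase 'c': 5 ⇒ 12;  out=∅∪out(12)=∅
  fail(7) 'bba': from fail(6)=5 chase 'a': 5→0 ⇒ 0;  out=∅∪out(0)=∅
  fail(11) 'bda': from fail(10)=0 chase 'a': 0 ⇒ 0;  out={2}∪out(0)={2}
  fail(13) 'bcb': from fail(12)=1 chase 'b': 1 ⇒ 2;  out={3}∪out(2)={3}
  fail(4) 'cbcb': from fail(3)=12 chase 'b': 12 ⇒ 13;  out={0}∪out(13)={0,3}
  fail(8) 'bbab': from fail(7)=0 chase 'b': 0 ⇒ 5;  out=∅∪out(5)=∅
  fail(9) 'bbabd': from fail(8)=5 chase 'd': 5 ⇒ 10;  out={1}∪out(10)={1}

Text stream:
pos 0 'a': at 0
pos 1 'a': at 0
pos 2 'b': at 5
pos 3 'b': at 6
pos 4 'b': at 6 ·f
pos 5 'a': at 7
pos 6 'b': at 8
pos 7 'd': at 9  ** P1@[3:7]
pos 8 'a': at 11 ·f  ** P2@[6:8]
pos 9 'b': at 5 ·f
pos 10 'd': at 10
pos 11 'a': at 11  ** P2@[9:11]
pos 12 'c': at 1 ·f
pos 13 'b': at 2
pos 14 'c': at 3
pos 15 'b': at 4  ** P0@[12:15],P3@[13:15]
pos 16 'b': at 6 ·f
pos 17 'c': at 12 ·f
pos 18 'b': at 13  ** P3@[16:18]
pos 19 'b': at 6 ·f
pos 20 'a': at 7
pos 21 'b': at 8
pos 22 'd': at 9  ** P1@[18:22]
pos 23 'b': at 5 ·f
pos 24 'd': at 10
pos 25 'a': at 11  ** P2@[23:25]
pos 26 'a': at 0 ·f
pos 27 'd': at 0
pos 28 'b': at 5
pos 29 'c': at 12
pos 30 'b': at 13  ** P3@[28:30]
pos 31 'a': at 0 ·f
pos 32 'a': at 0
pos 33 'b': at 5
pos 34 'b': at 6
pos 35 'a': at 7
pos 36 'b': at 8
pos 37 'd': at 9  ** P1@[33:37]
pos 38 'c': at 1 ·f
pos 39 'a': at 0 ·f
pos 40 'b': at 5
pos 41 'd': at 10
pos 42 'b': at 5 ·f
pos 43 'c': at 12
pos 44 'b': at 13  ** P3@[42:44]
pos 45 'b': at 6 ·f
pos 46 'c': at 12 ·f
pos 47 'b': at 13  ** P3@[45:47]
pos 48 'd': at 10 ·f
pos 49 'c': at 1 ·f
pos 50 'b': at 2
pos 51 'd': at 10 ·f

Matches: [[7,1],[8,2],[11,2],[15,0],[15,3],[18,3],[22,1],[25,2],[30,3],[37,1],[44,3],[47,3]]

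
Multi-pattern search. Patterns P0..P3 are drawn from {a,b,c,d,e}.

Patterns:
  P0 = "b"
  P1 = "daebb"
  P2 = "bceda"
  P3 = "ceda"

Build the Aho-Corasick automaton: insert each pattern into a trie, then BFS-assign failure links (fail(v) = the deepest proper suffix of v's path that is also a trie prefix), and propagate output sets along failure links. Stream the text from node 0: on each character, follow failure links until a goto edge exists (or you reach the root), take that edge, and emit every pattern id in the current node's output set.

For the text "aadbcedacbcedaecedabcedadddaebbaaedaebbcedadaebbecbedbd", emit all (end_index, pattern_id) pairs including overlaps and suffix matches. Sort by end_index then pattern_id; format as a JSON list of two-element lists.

Build:
Trie nodes:
  0='ε' goto b→1 c→11 d→2
  1='b' goto c→7  [P0 ends]
  2='d' goto a→3
  3='da' goto e→4
  4='dae' goto b→5
  5='daeb' goto b→6
  6='daebb' goto ·  [P1 ends]
  7='bc' goto e→8
  8='bce' goto d→9
  9='bced' goto a→10
  10='bceda' goto ·  [P2 ends]
  11='c' goto e→12
  12='ce' goto d→13
  13='ced' goto a→14
  14='ceda' goto ·  [P3 ends]

Failure links (BFS by depth):
  fail(1) 'b': from fail(0)=0 chase 'b': 0 ⇒ 0;  out={0}∪out(0)={0}
  fail(2) 'd': from fail(0)=0 chase 'd': 0 ⇒ 0;  out=∅∪out(0)=∅
  fail(11) 'c': from fail(0)=0 chase 'c': 0 ⇒ 0;  out=∅∪out(0)=∅
  fail(3) 'da': from fail(2)=0 chase 'a': 0 ⇒ 0;  out=∅∪out(0)=∅
  fail(7) 'bc': from fail(1)=0 chase 'c': 0 ⇒ 11;  out=∅∪out(11)=∅
  fail(12) 'ce': from fail(11)=0 chase 'e': 0 ⇒ 0;  out=∅∪out(0)=∅
  fail(4) 'dae': from fail(3)=0 chase 'e': 0 ⇒ 0;  out=∅∪out(0)=∅
  fail(8) 'bce': from fail(7)=11 chase 'e': 11 ⇒ 12;  out=∅∪out(12)=∅
  fail(13) 'ced': from fail(12)=0 chase 'd': 0 ⇒ 2;  out=∅∪out(2)=∅
  fail(5) 'daeb': from fail(4)=0 chase 'b': 0 ⇒ 1;  out=∅∪out(1)={0}
  fail(9) 'bced': from fail(8)=12 chase 'd': 12 ⇒ 13;  out=∅∪out(13)=∅
  fail(14) 'ceda': from fail(13)=2 chase 'a': 2 ⇒ 3;  out={3}∪out(3)={3}
  fail(6) 'daebb': from fail(5)=1 chase 'b': 1→0 ⇒ 1;  out={1}∪out(1)={0,1}
  fail(10) 'bceda': from fail(9)=13 chase 'a': 13 ⇒ 14;  out={2}∪out(14)={2,3}

Run:
i=0 'a': node 0→0
i=1 'a': node 0→0
i=2 'd': node 0→2
i=3 'b': node 2→1 ·f  ** P0@[3:3]
i=4 'c': node 1→7
i=5 'e': node 7→8
i=6 'd': node 8→9
i=7 'a': node 9→10  ** P2@[3:7],P3@[4:7]
i=8 'c': node 10→11 ·f
i=9 'b': node 11→1 ·f  ** P0@[9:9]
i=10 'c': node 1→7
i=11 'e': node 7→8
i=12 'd': node 8→9
i=13 'a': node 9→10  ** P2@[9:13],P3@[10:13]
i=14 'e': node 10→4 ·f
i=15 'c': node 4→11 ·f
i=16 'e': node 11→12
i=17 'd': node 12→13
i=18 'a': node 13→14  ** P3@[15:18]
i=19 'b': node 14→1 ·f  ** P0@[19:19]
i=20 'c': node 1→7
i=21 'e': node 7→8
i=22 'd': node 8→9
i=23 'a': node 9→10  ** P2@[19:23],P3@[20:23]
i=24 'd': node 10→2 ·f
i=25 'd': node 2→2 ·f
i=26 'd': node 2→2 ·f
i=27 'a': node 2→3
i=28 'e': node 3→4
i=29 'b': node 4→5  ** P0@[29:29]
i=30 'b': node 5→6  ** P0@[30:30],P1@[26:30]
i=31 'a': node 6→0 ·f
i=32 'a': node 0→0
i=33 'e': node 0→0
i=34 'd': node 0→2
i=35 'a': node 2→3
i=36 'e': node 3→4
i=37 'b': node 4→5  ** P0@[37:37]
i=38 'b': node 5→6  ** P0@[38:38],P1@[34:38]
i=39 'c': node 6→7 ·f
i=40 'e': node 7→8
i=41 'd': node 8→9
i=42 'a': node 9→10  ** P2@[38:42],P3@[39:42]
i=43 'd': node 10→2 ·f
i=44 'a': node 2→3
i=45 'e': node 3→4
i=46 'b': node 4→5  ** P0@[46:46]
i=47 'b': node 5→6  ** P0@[47:47],P1@[43:47]
i=48 'e': node 6→0 ·f
i=49 'c': node 0→11
i=50 'b': node 11→1 ·f  ** P0@[50:50]
i=51 'e': node 1→0 ·f
i=52 'd': node 0→2
i=53 'b': node 2→1 ·f  ** P0@[53:53]
i=54 'd': node 1→2 ·f

Result: [[3,0],[7,2],[7,3],[9,0],[13,2],[13,3],[18,3],[19,0],[23,2],[23,3],[29,0],[30,0],[30,1],[37,0],[38,0],[38,1],[42,2],[42,3],[46,0],[47,0],[47,1],[50,0],[53,0]]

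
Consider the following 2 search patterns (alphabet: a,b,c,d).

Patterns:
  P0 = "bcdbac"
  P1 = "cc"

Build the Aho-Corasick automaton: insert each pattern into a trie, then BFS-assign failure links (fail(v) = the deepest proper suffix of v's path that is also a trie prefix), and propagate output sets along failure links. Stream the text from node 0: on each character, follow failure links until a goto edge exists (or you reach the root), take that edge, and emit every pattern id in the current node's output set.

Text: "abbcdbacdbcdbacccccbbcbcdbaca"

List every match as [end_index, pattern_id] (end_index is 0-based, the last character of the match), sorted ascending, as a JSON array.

Construct AC machine:
Trie nodes:
  0='ε' goto b→1 c→7
  1='b' goto c→2
  2='bc' goto d→3
  3='bcd' goto b→4
  4='bcdb' goto a→5
  5='bcdba' goto c→6
  6='bcdbac' goto ·  [P0 ends]
  7='c' goto c→8
  8='cc' goto ·  [P1 ends]

BFS fail/out derivation:
  fail(1) 'b': from fail(0)=0 chase 'b': 0 ⇒ 0;  out=∅∪out(0)=∅
  fail(7) 'c': from fail(0)=0 chase 'c': 0 ⇒ 0;  out=∅∪out(0)=∅
  fail(2) 'bc': from fail(1)=0 chase 'c': 0 ⇒ 7;  out=∅∪out(7)=∅
  fail(8) 'cc': from fail(7)=0 chase 'c': 0 ⇒ 7;  out={1}∪out(7)={1}
  fail(3) 'bcd': from fail(2)=7 chase 'd': 7→0 ⇒ 0;  out=∅∪out(0)=∅
  fail(4) 'bcdb': from fail(3)=0 chase 'b': 0 ⇒ 1;  out=∅∪out(1)=∅
  fail(5) 'bcdba': from fail(4)=1 chase 'a': 1→0 ⇒ 0;  out=∅∪out(0)=∅
  fail(6) 'bcdbac': from fail(5)=0 chase 'c': 0 ⇒ 7;  out={0}∪out(7)={0}

Scan:
[0] read 'a'  n0⇒n0
[1] read 'b'  n0⇒n1
[2] read 'b'  n1⇒n1 ·f
[3] read 'c'  n1⇒n2
[4] read 'd'  n2⇒n3
[5] read 'b'  n3⇒n4
[6] read 'a'  n4⇒n5
[7] read 'c'  n5⇒n6  ** P0@[2:7]
[8] read 'd'  n6⇒n0 ·f
[9] read 'b'  n0⇒n1
[10] read 'c'  n1⇒n2
[11] read 'd'  n2⇒n3
[12] read 'b'  n3⇒n4
[13] read 'a'  n4⇒n5
[14] read 'c'  n5⇒n6  ** P0@[9:14]
[15] read 'c'  n6⇒n8 ·f  ** P1@[14:15]
[16] read 'c'  n8⇒n8 ·f  ** P1@[15:16]
[17] read 'c'  n8⇒n8 ·f  ** P1@[16:17]
[18] read 'c'  n8⇒n8 ·f  ** P1@[17:18]
[19] read 'b'  n8⇒n1 ·f
[20] read 'b'  n1⇒n1 ·f
[21] read 'c'  n1⇒n2
[22] read 'b'  n2⇒n1 ·f
[23] read 'c'  n1⇒n2
[24] read 'd'  n2⇒n3
[25] read 'b'  n3⇒n4
[26] read 'a'  n4⇒n5
[27] read 'c'  n5⇒n6  ** P0@[22:27]
[28] read 'a'  n6⇒n0 ·f

All matches (sorted): [[7,0],[14,0],[15,1],[16,1],[17,1],[18,1],[27,0]]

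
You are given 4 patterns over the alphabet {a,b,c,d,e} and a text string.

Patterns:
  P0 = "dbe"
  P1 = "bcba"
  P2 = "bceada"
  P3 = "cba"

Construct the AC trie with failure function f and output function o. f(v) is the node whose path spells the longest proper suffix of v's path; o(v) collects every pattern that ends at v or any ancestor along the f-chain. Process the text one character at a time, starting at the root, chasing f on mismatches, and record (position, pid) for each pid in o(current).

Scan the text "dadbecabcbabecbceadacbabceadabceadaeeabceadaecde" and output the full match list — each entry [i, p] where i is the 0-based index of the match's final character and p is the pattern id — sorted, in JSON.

Build automaton:
Trie nodes:
  0='ε' goto b→4 c→12 d→1
  1='d' goto b→2
  2='db' goto e→3
  3='dbe' goto ·  [P0 ends]
  4='b' goto c→5
  5='bc' goto b→6 e→8
  6='bcb' goto a→7
  7='bcba' goto ·  [P1 ends]
  8='bce' goto a→9
  9='bcea' goto d→10
  10='bcead' goto a→11
  11='bceada' goto ·  [P2 ends]
  12='c' goto b→13
  13='cb' goto a→14
  14='cba' goto ·  [P3 ends]

BFS fail/out derivation:
  n1('d'): parent n0 fail=0; on 'd' 0 → fail=0;  out ∅∪∅=∅
  n4('b'): parent n0 fail=0; on 'b' 0 → fail=0;  out ∅∪∅=∅
  n12('c'): parent n0 fail=0; on 'c' 0 → fail=0;  out ∅∪∅=∅
  n2('db'): parent n1 fail=0; on 'b' 0 → fail=4;  out ∅∪∅=∅
  n5('bc'): parent n4 fail=0; on 'c' 0 → fail=12;  out ∅∪∅=∅
  n13('cb'): parent n12 fail=0; on 'b' 0 → fail=4;  out ∅∪∅=∅
  n3('dbe'): parent n2 fail=4; on 'e' 4→0 → fail=0;  out {0}∪∅={0}
  n6('bcb'): parent n5 fail=12; on 'b' 12 → fail=13;  out ∅∪∅=∅
  n8('bce'): parent n5 fail=12; on 'e' 12→0 → fail=0;  out ∅∪∅=∅
  n14('cba'): parent n13 fail=4; on 'a' 4→0 → fail=0;  out {3}∪∅={3}
  n7('bcba'): parent n6 fail=13; on 'a' 13 → fail=14;  out {1}∪{3}={1,3}
  n9('bcea'): parent n8 fail=0; on 'a' 0 → fail=0;  out ∅∪∅=∅
  n10('bcead'): parent n9 fail=0; on 'd' 0 → fail=1;  out ∅∪∅=∅
  n11('bceada'): parent n10 fail=1; on 'a' 1→0 → fail=0;  out {2}∪∅={2}

Scan:
pos 0 'd': at 1
pos 1 'a': at 0 (via fail)
pos 2 'd': at 1
pos 3 'b': at 2
pos 4 'e': at 3  ** P0@[2:4]
pos 5 'c': at 12 (via fail)
pos 6 'a': at 0 (via fail)
pos 7 'b': at 4
pos 8 'c': at 5
pos 9 'b': at 6
pos 10 'a': at 7  ** P1@[7:10],P3@[8:10]
pos 11 'b': at 4 (via fail)
pos 12 'e': at 0 (via fail)
pos 13 'c': at 12
pos 14 'b': at 13
pos 15 'c': at 5 (via fail)
pos 16 'e': at 8
pos 17 'a': at 9
pos 18 'd': at 10
pos 19 'a': at 11  ** P2@[14:19]
pos 20 'c': at 12 (via fail)
pos 21 'b': at 13
pos 22 'a': at 14  ** P3@[20:22]
pos 23 'b': at 4 (via fail)
pos 24 'c': at 5
pos 25 'e': at 8
pos 26 'a': at 9
pos 27 'd': at 10
pos 28 'a': at 11  ** P2@[23:28]
pos 29 'b': at 4 (via fail)
pos 30 'c': at 5
pos 31 'e': at 8
pos 32 'a': at 9
pos 33 'd': at 10
pos 34 'a': at 11  ** P2@[29:34]
pos 35 'e': at 0 (via fail)
pos 36 'e': at 0
pos 37 'a': at 0
pos 38 'b': at 4
pos 39 'c': at 5
pos 40 'e': at 8
pos 41 'a': at 9
pos 42 'd': at 10
pos 43 'a': at 11  ** P2@[38:43]
pos 44 'e': at 0 (via fail)
pos 45 'c': at 12
pos 46 'd': at 1 (via fail)
pos 47 'e': at 0 (via fail)

Result: [[4,0],[10,1],[10,3],[19,2],[22,3],[28,2],[34,2],[43,2]]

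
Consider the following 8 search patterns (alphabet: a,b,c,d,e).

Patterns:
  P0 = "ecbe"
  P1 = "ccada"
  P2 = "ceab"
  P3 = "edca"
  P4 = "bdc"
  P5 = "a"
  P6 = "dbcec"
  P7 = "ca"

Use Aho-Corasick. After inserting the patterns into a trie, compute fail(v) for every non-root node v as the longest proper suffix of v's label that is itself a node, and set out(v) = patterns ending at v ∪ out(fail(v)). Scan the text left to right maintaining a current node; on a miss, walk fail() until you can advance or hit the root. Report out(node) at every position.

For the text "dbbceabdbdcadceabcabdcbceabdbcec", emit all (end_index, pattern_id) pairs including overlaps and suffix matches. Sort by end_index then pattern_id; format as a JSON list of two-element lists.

Construct AC machine:
Trie (insert patterns):
  0='ε' goto a→19 b→16 c→5 d→20 e→1
  1='e' goto c→2 d→13
  2='ec' goto b→3
  3='ecb' goto e→4
  4='ecbe' goto ·  [P0 ends]
  5='c' goto a→25 c→6 e→10
  6='cc' goto a→7
  7='cca' goto d→8
  8='ccad' goto a→9
  9='ccada' goto ·  [P1 ends]
  10='ce' goto a→11
  11='cea' goto b→12
  12='ceab' goto ·  [P2 ends]
  13='ed' goto c→14
  14='edc' goto a→15
  15='edca' goto ·  [P3 ends]
  16='b' goto d→17
  17='bd' goto c→18
  18='bdc' goto ·  [P4 ends]
  19='a' goto ·  [P5 ends]
  20='d' goto b→21
  21='db' goto c→22
  22='dbc' goto e→23
  23='dbce' goto c→24
  24='dbcec' goto ·  [P6 ends]
  25='ca' goto ·  [P7 ends]

BFS fail/out derivation:
  fail(1) 'e': from fail(0)=0 chase 'e': 0 ⇒ 0;  out=∅∪out(0)=∅
  fail(5) 'c': from fail(0)=0 chase 'c': 0 ⇒ 0;  out=∅∪out(0)=∅
  fail(16) 'b': from fail(0)=0 chase 'b': 0 ⇒ 0;  out=∅∪out(0)=∅
  fail(19) 'a': from fail(0)=0 chase 'a': 0 ⇒ 0;  out={5}∪out(0)={5}
  fail(20) 'd': from fail(0)=0 chase 'd': 0 ⇒ 0;  out=∅∪out(0)=∅
  fail(2) 'ec': from fail(1)=0 chase 'c': 0 ⇒ 5;  out=∅∪out(5)=∅
  fail(6) 'cc': from fail(5)=0 chase 'c': 0 ⇒ 5;  out=∅∪out(5)=∅
  fail(10) 'ce': from fail(5)=0 chase 'e': 0 ⇒ 1;  out=∅∪out(1)=∅
  fail(13) 'ed': from fail(1)=0 chase 'd': 0 ⇒ 20;  out=∅∪out(20)=∅
  fail(17) 'bd': from fail(16)=0 chase 'd': 0 ⇒ 20;  out=∅∪out(20)=∅
  fail(21) 'db': from fail(20)=0 chase 'b': 0 ⇒ 16;  out=∅∪out(16)=∅
  fail(25) 'ca': from fail(5)=0 chase 'a': 0 ⇒ 19;  out={7}∪out(19)={5,7}
  fail(3) 'ecb': from fail(2)=5 chase 'b': 5→0 ⇒ 16;  out=∅∪out(16)=∅
  fail(7) 'cca': from fail(6)=5 chase 'a': 5 ⇒ 25;  out=∅∪out(25)={5,7}
  fail(11) 'cea': from fail(10)=1 chase 'a': 1→0 ⇒ 19;  out=∅∪out(19)={5}
  fail(14) 'edc': from fail(13)=20 chase 'c': 20→0 ⇒ 5;  out=∅∪out(5)=∅
  fail(18) 'bdc': from fail(17)=20 chase 'c': 20→0 ⇒ 5;  out={4}∪out(5)={4}
  fail(22) 'dbc': from fail(21)=16 chase 'c': 16→0 ⇒ 5;  out=∅∪out(5)=∅
  fail(4) 'ecbe': from fail(3)=16 chase 'e': 16→0 ⇒ 1;  out={0}∪out(1)={0}
  fail(8) 'ccad': from fail(7)=25 chase 'd': 25→19→0 ⇒ 20;  out=∅∪out(20)=∅
  fail(12) 'ceab': from fail(11)=19 chase 'b': 19→0 ⇒ 16;  out={2}∪out(16)={2}
  fail(15) 'edca': from fail(14)=5 chase 'a': 5 ⇒ 25;  out={3}∪out(25)={3,5,7}
  fail(23) 'dbce': from fail(22)=5 chase 'e': 5 ⇒ 10;  out=∅∪out(10)=∅
  fail(9) 'ccada': from fail(8)=20 chase 'a': 20→0 ⇒ 19;  out={1}∪out(19)={1,5}
  fail(24) 'dbcec': from fail(23)=10 chase 'c': 10→1 ⇒ 2;  out={6}∪out(2)={6}

Scan:
pos 0 'd': at 20
pos 1 'b': at 21
pos 2 'b': at 16 (via fail)
pos 3 'c': at 5 (via fail)
pos 4 'e': at 10
pos 5 'a': at 11  emit P5@[5:5]
pos 6 'b': at 12  emit P2@[3:6]
pos 7 'd': at 17 (via fail)
pos 8 'b': at 21 (via fail)
pos 9 'd': at 17 (via fail)
pos 10 'c': at 18  emit P4@[8:10]
pos 11 'a': at 25 (via fail)  emit P5@[11:11],P7@[10:11]
pos 12 'd': at 20 (via fail)
pos 13 'c': at 5 (via fail)
pos 14 'e': at 10
pos 15 'a': at 11  emit P5@[15:15]
pos 16 'b': at 12  emit P2@[13:16]
pos 17 'c': at 5 (via fail)
pos 18 'a': at 25  emit P5@[18:18],P7@[17:18]
pos 19 'b': at 16 (via fail)
pos 20 'd': at 17
pos 21 'c': at 18  emit P4@[19:21]
pos 22 'b': at 16 (via fail)
pos 23 'c': at 5 (via fail)
pos 24 'e': at 10
pos 25 'a': at 11  emit P5@[25:25]
pos 26 'b': at 12  emit P2@[23:26]
pos 27 'd': at 17 (via fail)
pos 28 'b': at 21 (via fail)
pos 29 'c': at 22
pos 30 'e': at 23
pos 31 'c': at 24  emit P6@[27:31]

Matches: [[5,5],[6,2],[10,4],[11,5],[11,7],[15,5],[16,2],[18,5],[18,7],[21,4],[25,5],[26,2],[31,6]]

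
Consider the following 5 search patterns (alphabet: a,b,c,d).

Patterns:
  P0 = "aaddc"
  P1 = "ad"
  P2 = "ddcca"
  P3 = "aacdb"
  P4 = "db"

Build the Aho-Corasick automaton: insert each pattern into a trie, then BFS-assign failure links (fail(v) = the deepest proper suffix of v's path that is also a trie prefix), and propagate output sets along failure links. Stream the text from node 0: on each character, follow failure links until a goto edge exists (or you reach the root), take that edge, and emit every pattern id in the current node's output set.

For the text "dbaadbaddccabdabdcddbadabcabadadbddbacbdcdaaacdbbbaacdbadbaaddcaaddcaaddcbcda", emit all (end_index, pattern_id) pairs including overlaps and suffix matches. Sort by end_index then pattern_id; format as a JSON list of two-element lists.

Build automaton:
Trie nodes:
  0='ε' goto a→1 d→7
  1='a' goto a→2 d→6
  2='aa' goto c→12 d→3
  3='aad' goto d→4
  4='aadd' goto c→5
  5='aaddc' goto ·  [P0 ends]
  6='ad' goto ·  [P1 ends]
  7='d' goto b→15 d→8
  8='dd' goto c→9
  9='ddc' goto c→10
  10='ddcc' goto a→11
  11='ddcca' goto ·  [P2 ends]
  12='aac' goto d→13
  13='aacd' goto b→14
  14='aacdb' goto ·  [P3 ends]
  15='db' goto ·  [P4 ends]

BFS fail/out derivation:
  n1('a'): parent n0 fail=0; on 'a' 0 → fail=0;  out ∅∪∅=∅
  n7('d'): parent n0 fail=0; on 'd' 0 → fail=0;  out ∅∪∅=∅
  n2('aa'): parent n1 fail=0; on 'a' 0 → fail=1;  out ∅∪∅=∅
  n6('ad'): parent n1 fail=0; on 'd' 0 → fail=7;  out {1}∪∅={1}
  n8('dd'): parent n7 fail=0; on 'd' 0 → fail=7;  out ∅∪∅=∅
  n15('db'): parent n7 fail=0; on 'b' 0 → fail=0;  out {4}∪∅={4}
  n3('aad'): parent n2 fail=1; on 'd' 1 → fail=6;  out ∅∪{1}={1}
  n9('ddc'): parent n8 fail=7; on 'c' 7→0 → fail=0;  out ∅∪∅=∅
  n12('aac'): parent n2 fail=1; on 'c' 1→0 → fail=0;  out ∅∪∅=∅
  n4('aadd'): parent n3 fail=6; on 'd' 6→7 → fail=8;  out ∅∪∅=∅
  n10('ddcc'): parent n9 fail=0; on 'c' 0 → fail=0;  out ∅∪∅=∅
  n13('aacd'): parent n12 fail=0; on 'd' 0 → fail=7;  out ∅∪∅=∅
  n5('aaddc'): parent n4 fail=8; on 'c' 8 → fail=9;  out {0}∪∅={0}
  n11('ddcca'): parent n10 fail=0; on 'a' 0 → fail=1;  out {2}∪∅={2}
  n14('aacdb'): parent n13 fail=7; on 'b' 7 → fail=15;  out {3}∪{4}={3,4}

Text stream:
pos 0 'd': at 7
pos 1 'b': at 15  → match P4@[0:1]
pos 2 'a': at 1 (fail-walked)
pos 3 'a': at 2
pos 4 'd': at 3  → match P1@[3:4]
pos 5 'b': at 15 (fail-walked)  → match P4@[4:5]
pos 6 'a': at 1 (fail-walked)
pos 7 'd': at 6  → match P1@[6:7]
pos 8 'd': at 8 (fail-walked)
pos 9 'c': at 9
pos 10 'c': at 10
pos 11 'a': at 11  → match P2@[7:11]
pos 12 'b': at 0 (fail-walked)
pos 13 'd': at 7
pos 14 'a': at 1 (fail-walked)
pos 15 'b': at 0 (fail-walked)
pos 16 'd': at 7
pos 17 'c': at 0 (fail-walked)
pos 18 'd': at 7
pos 19 'd': at 8
pos 20 'b': at 15 (fail-walked)  → match P4@[19:20]
pos 21 'a': at 1 (fail-walked)
pos 22 'd': at 6  → match P1@[21:22]
pos 23 'a': at 1 (fail-walked)
pos 24 'b': at 0 (fail-walked)
pos 25 'c': at 0
pos 26 'a': at 1
pos 27 'b': at 0 (fail-walked)
pos 28 'a': at 1
pos 29 'd': at 6  → match P1@[28:29]
pos 30 'a': at 1 (fail-walked)
pos 31 'd': at 6  → match P1@[30:31]
pos 32 'b': at 15 (fail-walked)  → match P4@[31:32]
pos 33 'd': at 7 (fail-walked)
pos 34 'd': at 8
pos 35 'b': at 15 (fail-walked)  → match P4@[34:35]
pos 36 'a': at 1 (fail-walked)
pos 37 'c': at 0 (fail-walked)
pos 38 'b': at 0
pos 39 'd': at 7
pos 40 'c': at 0 (fail-walked)
pos 41 'd': at 7
pos 42 'a': at 1 (fail-walked)
pos 43 'a': at 2
pos 44 'a': at 2 (fail-walked)
pos 45 'c': at 12
pos 46 'd': at 13
pos 47 'b': at 14  → match P3@[43:47],P4@[46:47]
pos 48 'b': at 0 (fail-walked)
pos 49 'b': at 0
pos 50 'a': at 1
pos 51 'a': at 2
pos 52 'c': at 12
pos 53 'd': at 13
pos 54 'b': at 14  → match P3@[50:54],P4@[53:54]
pos 55 'a': at 1 (fail-walked)
pos 56 'd': at 6  → match P1@[55:56]
pos 57 'b': at 15 (fail-walked)  → match P4@[56:57]
pos 58 'a': at 1 (fail-walked)
pos 59 'a': at 2
pos 60 'd': at 3  → match P1@[59:60]
pos 61 'd': at 4
pos 62 'c': at 5  → match P0@[58:62]
pos 63 'a': at 1 (fail-walked)
pos 64 'a': at 2
pos 65 'd': at 3  → match P1@[64:65]
pos 66 'd': at 4
pos 67 'c': at 5  → match P0@[63:67]
pos 68 'a': at 1 (fail-walked)
pos 69 'a': at 2
pos 70 'd': at 3  → match P1@[69:70]
pos 71 'd': at 4
pos 72 'c': at 5  → match P0@[68:72]
pos 73 'b': at 0 (fail-walked)
pos 74 'c': at 0
pos 75 'd': at 7
pos 76 'a': at 1 (fail-walked)

Result: [[1,4],[4,1],[5,4],[7,1],[11,2],[20,4],[22,1],[29,1],[31,1],[32,4],[35,4],[47,3],[47,4],[54,3],[54,4],[56,1],[57,4],[60,1],[62,0],[65,1],[67,0],[70,1],[72,0]]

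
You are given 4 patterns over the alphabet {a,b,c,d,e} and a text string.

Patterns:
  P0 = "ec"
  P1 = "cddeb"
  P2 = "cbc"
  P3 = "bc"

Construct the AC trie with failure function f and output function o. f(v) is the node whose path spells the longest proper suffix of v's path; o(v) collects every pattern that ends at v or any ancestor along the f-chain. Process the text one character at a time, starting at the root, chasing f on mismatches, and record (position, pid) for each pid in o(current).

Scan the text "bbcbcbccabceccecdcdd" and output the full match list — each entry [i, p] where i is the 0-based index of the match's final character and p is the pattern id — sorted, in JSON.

Build:
Trie nodes:
  0='ε' goto b→10 c→3 e→1
  1='e' goto c→2
  2='ec' goto ·  [P0 ends]
  3='c' goto b→8 d→4
  4='cd' goto d→5
  5='cdd' goto e→6
  6='cdde' goto b→7
  7='cddeb' goto ·  [P1 ends]
  8='cb' goto c→9
  9='cbc' goto ·  [P2 ends]
  10='b' goto c→11
  11='bc' goto ·  [P3 ends]

Failure links (BFS by depth):
  n1('e'): parent n0 fail=0; on 'e' 0 → fail=0;  out ∅∪∅=∅
  n3('c'): parent n0 fail=0; on 'c' 0 → fail=0;  out ∅∪∅=∅
  n10('b'): parent n0 fail=0; on 'b' 0 → fail=0;  out ∅∪∅=∅
  n2('ec'): parent n1 fail=0; on 'c' 0 → fail=3;  out {0}∪∅={0}
  n4('cd'): parent n3 fail=0; on 'd' 0 → fail=0;  out ∅∪∅=∅
  n8('cb'): parent n3 fail=0; on 'b' 0 → fail=10;  out ∅∪∅=∅
  n11('bc'): parent n10 fail=0; on 'c' 0 → fail=3;  out {3}∪∅={3}
  n5('cdd'): parent n4 fail=0; on 'd' 0 → fail=0;  out ∅∪∅=∅
  n9('cbc'): parent n8 fail=10; on 'c' 10 → fail=11;  out {2}∪{3}={2,3}
  n6('cdde'): parent n5 fail=0; on 'e' 0 → fail=1;  out ∅∪∅=∅
  n7('cddeb'): parent n6 fail=1; on 'b' 1→0 → fail=10;  out {1}∪∅={1}

Text stream:
i=0 'b': node 0→10
i=1 'b': node 10→10 (via fail)
i=2 'c': node 10→11  ** P3@[1:2]
i=3 'b': node 11→8 (via fail)
i=4 'c': node 8→9  ** P2@[2:4],P3@[3:4]
i=5 'b': node 9→8 (via fail)
i=6 'c': node 8→9  ** P2@[4:6],P3@[5:6]
i=7 'c': node 9→3 (via fail)
i=8 'a': node 3→0 (via fail)
i=9 'b': node 0→10
i=10 'c': node 10→11  ** P3@[9:10]
i=11 'e': node 11→1 (via fail)
i=12 'c': node 1→2  ** P0@[11:12]
i=13 'c': node 2→3 (via fail)
i=14 'e': node 3→1 (via fail)
i=15 'c': node 1→2  ** P0@[14:15]
i=16 'd': node 2→4 (via fail)
i=17 'c': node 4→3 (via fail)
i=18 'd': node 3→4
i=19 'd': node 4→5

Matches: [[2,3],[4,2],[4,3],[6,2],[6,3],[10,3],[12,0],[15,0]]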